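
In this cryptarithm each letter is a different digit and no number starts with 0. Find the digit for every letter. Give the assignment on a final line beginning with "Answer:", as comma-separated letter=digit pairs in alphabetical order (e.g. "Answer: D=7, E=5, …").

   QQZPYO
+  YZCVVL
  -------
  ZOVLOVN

Step 1. [col 1: O + L ≡ N (mod 10)] column 1 (O + L ≡ N (mod 10), carry-in 0) doesn't pin N yet; pick N=0 and continue ⇒ N=0.
Step 2. [col 1: O + L ≡ N (mod 10)] column 1 (O + L ≡ N (mod 10), carry-in 0) doesn't pin L yet; pick L=8 and continue, so L=8.
Step 3. [Z] Z is the leading digit of a 7-digit sum of two 6-digit numbers; the final carry is exactly 1 ⇒ Z=1.
Step 4. [col 1: O + L ≡ N (mod 10)] column 1: given L=8, N=0, carry-in 0, and digits 0,1,8 already taken and all letters distinct, O+L≡N (mod 10) forces O=2. So O=2.
Step 5. [col 2: Y + V ≡ V (mod 10)] column 2 reads Y+V+carry(1)=V with nothing yet; with digits 0,1,2,8 already taken and all letters distinct, the only value for Y is 9 ⇒ Y=9.
Step 6. [col 2: Y + V ≡ V (mod 10)] no forcing yet in column 2 (carry-in 1); V=4 is free and consistent — try it, so V=4.
Step 7. [col 3: P + V ≡ O (mod 10)] in column 3 we have P+V≡O with carry-in 1; given V=4, O=2 and digits 0,1,2,4,8,9 already taken and all letters distinct, that pins P to 7, so P=7.
Step 8. [col 4: Z + C ≡ L (mod 10)] column 4 reads Z+C+carry(1)=L with Z=1, L=8; with digits 0,1,2,4,7,8,9 already taken and all letters distinct, the only value for C is 6, so C=6.
Step 9. [col 5: Q + Z ≡ V (mod 10)] in column 5 we have Q+Z≡V with carry-in 0; given Z=1, V=4 and digits 0,1,2,4,6,7,8,9 already taken and all letters distinct, that pins Q to 3. So Q=3.

Answer: C=6, L=8, N=0, O=2, P=7, Q=3, V=4, Y=9, Z=1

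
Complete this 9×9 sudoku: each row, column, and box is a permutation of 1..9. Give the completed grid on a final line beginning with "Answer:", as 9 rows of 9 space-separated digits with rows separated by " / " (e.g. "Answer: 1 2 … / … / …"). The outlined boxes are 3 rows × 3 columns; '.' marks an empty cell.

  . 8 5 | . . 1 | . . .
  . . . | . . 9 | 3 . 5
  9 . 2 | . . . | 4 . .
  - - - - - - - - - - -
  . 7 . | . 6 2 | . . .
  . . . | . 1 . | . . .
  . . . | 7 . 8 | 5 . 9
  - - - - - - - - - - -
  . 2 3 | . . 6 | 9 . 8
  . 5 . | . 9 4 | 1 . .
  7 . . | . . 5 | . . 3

Step 1. [r5c6∈{3}] nothing but 3 survives at r5c6, so r5c6=3.
Step 2. [r6c5∈{4}] r6c5 has the single candidate 4. So r6c5=4.
Step 3. [r4c7∈{8}] r4c7 is down to just 8, so r4c7=8.
Step 4. [r3c6∈{7}] r3c6 is down to just 7, so r3c6=7.
Step 5. [r2c3∈{1,4,6,7}] col 3 places 7 nowhere but r2c3 ⇒ r2c3=7.
Step 6. [r8c4∈{2,3,8}] 3 has one home in row 8: r8c4 ⇒ r8c4=3.
Step 7. [r3c5∈{3,5,8}] r3c5 is the only open cell in col 5 admitting 5. So r3c5=5.
Step 8. [r3c2∈{1,3,6}] in row 3, 3 fits only at r3c2. So r3c2=3.
Step 9. [r1c8∈{2,6,7,9}] 9 has one home in row 1: r1c8, so r1c8=9.
Step 10. [r7c8∈{4,5,7}] 5 has one home in row 7: r7c8. So r7c8=5.
Step 11. [r7c1∈{1,4}] r7c1 is the only open cell in row 7 admitting 4. So r7c1=4.
Step 12. [r1c1∈{6}] r1c1's peers cover all but 6 ⇒ r1c1=6.
Step 13. [r2c1∈{1}] only 1 remains possible at r2c1. So r2c1=1.
Step 14. [r9c8∈{2,4,6}] in row 9, 4 fits only at r9c8 ⇒ r9c8=4.
Step 15. [r8c1∈{8}] nothing but 8 survives at r8c1, so r8c1=8.
Step 16. [r8c3∈{6}] only 6 remains possible at r8c3 ⇒ r8c3=6.
Step 17. [r6c3∈{1}] nothing but 1 survives at r6c3 ⇒ r6c3=1.
Step 18. [r9c3∈{9}] r9c3 is down to just 9. So r9c3=9.
Step 19. [r5c2∈{4,6,9}] across col 2, 9 lands solely at r5c2. So r5c2=9.
Step 20. [r1c4∈{2,4}] r1c4 is the only open cell in row 1 admitting 4 ⇒ r1c4=4.
Step 21. [r9c7∈{2,6}] in row 9, 6 fits only at r9c7. So r9c7=6.
Step 22. [r4c3∈{4}] only 4 remains possible at r4c3. So r4c3=4.
Step 23. [r5c9∈{2,4,6,7}] 4 has one home in row 5: r5c9. So r5c9=4.
Step 24. [r5c8∈{2,6,7}] r5c8 is the only open cell in row 5 admitting 6. So r5c8=6.
Step 25. [r2c4∈{2,6,8}] row 2 places 6 nowhere but r2c4, so r2c4=6.
Step 26. [r9c4∈{1,2,8}] col 4 places 2 nowhere but r9c4. So r9c4=2.
Step 27. [r3c4∈{8}] r3c4 has the single candidate 8, so r3c4=8.
Step 28. [r5c4∈{5}] r5c4 is down to just 5, so r5c4=5.
Step 29. [r5c7∈{2,7}] row 5 places 7 nowhere but r5c7 ⇒ r5c7=7.
Step 30. [r6c8∈{2,3}] in box 6, 2 fits only at r6c8, so r6c8=2.
Step 31. [r1c7∈{2}] only 2 remains possible at r1c7, so r1c7=2.
Step 32. [r3c8∈{1}] r3c8's peers cover all but 1. So r3c8=1.
Step 33. [r1c9∈{7}] only 7 remains possible at r1c9, so r1c9=7.
Step 34. [r6c1∈{3}] only 3 remains possible at r6c1 ⇒ r6c1=3.
Step 35. [r2c5∈{2}] r2c5 has the single candidate 2. So r2c5=2.
Step 36. [r7c4∈{1}] only 1 remains possible at r7c4 ⇒ r7c4=1.
Step 37. [r2c8∈{8}] r2c8 has the single candidate 8. So r2c8=8.
Step 38. [r7c5∈{7}] only 7 remains possible at r7c5, so r7c5=7.
Step 39. [r8c8∈{7}] r8c8's peers cover all but 7. So r8c8=7.
Step 40. [r3c9∈{6}] r3c9's peers cover all but 6 ⇒ r3c9=6.
Step 41. [r1c5∈{3}] only 3 remains possible at r1c5 ⇒ r1c5=3.
Step 42. [r9c5∈{8}] r9c5 is down to just 8. So r9c5=8.
Step 43. [r4c8∈{3}] r4c8 is down to just 3 ⇒ r4c8=3.
Step 44. [r4c4∈{9}] r4c4's peers cover all but 9, so r4c4=9.
Step 45. [r2c2∈{4}] r2c2 is down to just 4, so r2c2=4.
Step 46. [r9c2∈{1}] nothing but 1 survives at r9c2 ⇒ r9c2=1.
Step 47. [r6c2∈{6}] r6c2 has the single candidate 6, so r6c2=6.
Step 48. [r8c9∈{2}] only 2 remains possible at r8c9. So r8c9=2.
Step 49. [r5c1∈{2}] r5c1 is down to just 2 ⇒ r5c1=2.
Step 50. [r4c1∈{5}] r4c1 has the single candidate 5. So r4c1=5.
Step 51. [r4c9∈{1}] nothing but 1 survives at r4c9, so r4c9=1.
Step 52. [r5c3∈{8}] r5c3 has the single candidate 8 ⇒ r5c3=8.

Answer: 6 8 5 4 3 1 2 9 7 / 1 4 7 6 2 9 3 8 5 / 9 3 2 8 5 7 4 1 6 / 5 7 4 9 6 2 8 3 1 / 2 9 8 5 1 3 7 6 4 / 3 6 1 7 4 8 5 2 9 / 4 2 3 1 7 6 9 5 8 / 8 5 6 3 9 4 1 7 2 / 7 1 9 2 8 5 6 4 3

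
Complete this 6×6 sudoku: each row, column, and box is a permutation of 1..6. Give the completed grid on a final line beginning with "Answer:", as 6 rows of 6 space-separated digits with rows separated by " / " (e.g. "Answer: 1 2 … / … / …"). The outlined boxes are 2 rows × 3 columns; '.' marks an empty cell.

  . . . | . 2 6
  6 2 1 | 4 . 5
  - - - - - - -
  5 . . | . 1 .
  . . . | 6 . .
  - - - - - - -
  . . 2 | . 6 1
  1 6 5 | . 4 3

Step 1. [r4c1∈{2,3,4}] col 1 places 2 nowhere but r4c1, so r4c1=2.
Step 2. [r4c6∈{4}] only 4 remains possible at r4c6 ⇒ r4c6=4.
Step 3. [r4c3∈{3}] only 3 remains possible at r4c3, so r4c3=3.
Step 4. [r3c2∈{4}] only 4 remains possible at r3c2. So r3c2=4.
Step 5. [r5c1∈{3,4}] row 5 places 4 nowhere but r5c1. So r5c1=4.
Step 6. [r1c1∈{3}] r1c1's peers cover all but 3, so r1c1=3.
Step 7. [r6c4∈{2}] only 2 remains possible at r6c4, so r6c4=2.
Step 8. [r1c2∈{5}] r1c2 is down to just 5, so r1c2=5.
Step 9. [r4c2∈{1}] r4c2 is down to just 1 ⇒ r4c2=1.
Step 10. [r1c4∈{1}] r1c4's peers cover all but 1. So r1c4=1.
Step 11. [r1c3∈{4}] nothing but 4 survives at r1c3. So r1c3=4.
Step 12. [r2c5∈{3}] r2c5 is down to just 3, so r2c5=3.
Step 13. [r3c4∈{3}] r3c4 has the single candidate 3. So r3c4=3.
Step 14. [r3c6∈{2}] only 2 remains possible at r3c6 ⇒ r3c6=2.
Step 15. [r5c2∈{3}] r5c2's peers cover all but 3. So r5c2=3.
Step 16. [r5c4∈{5}] r5c4's peers cover all but 5. So r5c4=5.
Step 17. [r4c5∈{5}] r4c5 has the single candidate 5 ⇒ r4c5=5.
Step 18. [r3c3∈{6}] r3c3's peers cover all but 6. So r3c3=6.

Answer: 3 5 4 1 2 6 / 6 2 1 4 3 5 / 5 4 6 3 1 2 / 2 1 3 6 5 4 / 4 3 2 5 6 1 / 1 6 5 2 4 3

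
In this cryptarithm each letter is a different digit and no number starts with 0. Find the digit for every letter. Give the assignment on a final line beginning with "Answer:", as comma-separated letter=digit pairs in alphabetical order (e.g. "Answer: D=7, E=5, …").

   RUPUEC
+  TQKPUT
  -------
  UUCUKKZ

Step 1. [col 1: C + T ≡ Z (mod 10)] Z=2 is one option consistent with column 1 (C + T ≡ Z (mod 10), carry-in 0) — take it ⇒ Z=2.
Step 2. [col 1: C + T ≡ Z (mod 10)] no forcing yet in column 1 (carry-in 0); T=3 is free and consistent — try it. So T=3.
Step 3. [U] adding two 6-digit numbers gives at most 6+1 digits, and here it does — U is that final carry and must be 1. So U=1.
Step 4. [col 1: C + T ≡ Z (mod 10)] column 1 reads C+T+carry(0)=Z with T=3, Z=2; with digits 1,2,3 already taken and all letters distinct, the only value for C is 9, so C=9.
Step 5. [col 2: E + U ≡ K (mod 10)] several values work for K in column 2 (E + U ≡ K (mod 10), carry-in 1); try K=6 ⇒ K=6.
Step 6. [col 2: E + U ≡ K (mod 10)] column 2: given U=1, K=6, carry-in 1, and digits 1,2,3,6,9 already taken and all letters distinct, E+U≡K (mod 10) forces E=4. So E=4.
Step 7. [col 3: U + P ≡ K (mod 10)] from column 3 (U=1, K=6, carry-in 0, digits 1,2,3,4,6,9 already taken and all letters distinct): P must equal 5, so P=5.
Step 8. [col 5: U + Q ≡ C (mod 10)] from column 5 (U=1, C=9, carry-in 1, digits 1,2,3,4,5,6,9 already taken and all letters distinct): Q must equal 7, so Q=7.
Step 9. [col 6: R + T ≡ U (mod 10)] from column 6 (T=3, U=1, carry-in 0, digits 1,2,3,4,5,6,7,9 already taken and all letters distinct): R must equal 8. So R=8.

Answer: C=9, E=4, K=6, P=5, Q=7, R=8, T=3, U=1, Z=2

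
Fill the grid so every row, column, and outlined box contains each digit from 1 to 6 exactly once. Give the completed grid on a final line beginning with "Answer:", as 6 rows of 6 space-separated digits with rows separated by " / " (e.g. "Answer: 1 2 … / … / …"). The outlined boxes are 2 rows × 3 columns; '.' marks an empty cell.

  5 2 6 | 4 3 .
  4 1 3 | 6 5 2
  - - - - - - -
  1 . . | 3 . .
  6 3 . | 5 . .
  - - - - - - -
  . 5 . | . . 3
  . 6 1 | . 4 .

Step 1. [r5c1∈{2}] only 2 remains possible at r5c1 ⇒ r5c1=2.
Step 2. [r3c2∈{4}] nothing but 4 survives at r3c2, so r3c2=4.
Step 3. [r4c3∈{2}] only 2 remains possible at r4c3. So r4c3=2.
Step 4. [r4c5∈{1}] r4c5 has the single candidate 1, so r4c5=1.
Step 5. [r3c6∈{6}] only 6 remains possible at r3c6 ⇒ r3c6=6.
Step 6. [r3c3∈{5}] r3c3 is down to just 5, so r3c3=5.
Step 7. [r5c4∈{1}] r5c4 has the single candidate 1. So r5c4=1.
Step 8. [r5c5∈{6}] r5c5 has the single candidate 6 ⇒ r5c5=6.
Step 9. [r6c1∈{3}] nothing but 3 survives at r6c1 ⇒ r6c1=3.
Step 10. [r3c5∈{2}] only 2 remains possible at r3c5, so r3c5=2.
Step 11. [r6c6∈{5}] nothing but 5 survives at r6c6 ⇒ r6c6=5.
Step 12. [r6c4∈{2}] only 2 remains possible at r6c4 ⇒ r6c4=2.
Step 13. [r4c6∈{4}] r4c6 has the single candidate 4. So r4c6=4.
Step 14. [r5c3∈{4}] r5c3 is down to just 4. So r5c3=4.
Step 15. [r1c6∈{1}] r1c6's peers cover all but 1. So r1c6=1.

Answer: 5 2 6 4 3 1 / 4 1 3 6 5 2 / 1 4 5 3 2 6 / 6 3 2 5 1 4 / 2 5 4 1 6 3 / 3 6 1 2 4 5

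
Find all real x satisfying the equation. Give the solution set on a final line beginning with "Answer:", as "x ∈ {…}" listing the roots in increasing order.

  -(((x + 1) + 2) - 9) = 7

Step 1. [-(((x + 1) + 2) - 9) = 7] leading − — multiply by −1 ⇒ neg: ((x + 1) + 2) - 9 = -7.
Step 2. [((x + 1) + 2) - 9 = -7] peel the -9: add 9 from each side ⇒ sub: (x + 1) + 2 = 2.
Step 3. [(x + 1) + 2 = 2] +2 is outermost — subtract 2 both sides, so sub: x + 1 = 0.
Step 4. [x + 1 = 0] peel the +1: subtract 1 from each side ⇒ sub: x = -1.

Answer: x ∈ {-1}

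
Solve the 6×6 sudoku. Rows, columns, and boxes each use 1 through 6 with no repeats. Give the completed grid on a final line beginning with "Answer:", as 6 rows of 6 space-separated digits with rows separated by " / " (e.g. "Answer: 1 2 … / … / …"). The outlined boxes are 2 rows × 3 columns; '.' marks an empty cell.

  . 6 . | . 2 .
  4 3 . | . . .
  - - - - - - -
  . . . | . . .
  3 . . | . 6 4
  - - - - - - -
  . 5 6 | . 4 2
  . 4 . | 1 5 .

Step 1. [r2c3∈{1,2,5}] in row 2, 2 fits only at r2c3. So r2c3=2.
Step 2. [r2c5∈{1}] r2c5's peers cover all but 1, so r2c5=1.
Step 3. [r3c6∈{1,3,5}] col 6 places 1 nowhere but r3c6 ⇒ r3c6=1.
Step 4. [r5c4∈{3}] nothing but 3 survives at r5c4 ⇒ r5c4=3.
Step 5. [r3c2∈{2}] r3c2 is down to just 2. So r3c2=2.
Step 6. [r3c4∈{5}] nothing but 5 survives at r3c4. So r3c4=5.
Step 7. [r1c1∈{1,5}] in col 1, 5 fits only at r1c1. So r1c1=5.
Step 8. [r6c6∈{6}] nothing but 6 survives at r6c6, so r6c6=6.
Step 9. [r1c3∈{1}] r1c3's peers cover all but 1, so r1c3=1.
Step 10. [r4c3∈{5}] r4c3 is down to just 5, so r4c3=5.
Step 11. [r6c1∈{2}] nothing but 2 survives at r6c1, so r6c1=2.
Step 12. [r3c3∈{4}] r3c3 is down to just 4, so r3c3=4.
Step 13. [r3c5∈{3}] r3c5 has the single candidate 3 ⇒ r3c5=3.
Step 14. [r4c2∈{1}] r4c2 has the single candidate 1, so r4c2=1.
Step 15. [r1c6∈{3}] nothing but 3 survives at r1c6 ⇒ r1c6=3.
Step 16. [r2c6∈{5}] only 5 remains possible at r2c6, so r2c6=5.
Step 17. [r6c3∈{3}] nothing but 3 survives at r6c3 ⇒ r6c3=3.
Step 18. [r1c4∈{4}] r1c4 has the single candidate 4 ⇒ r1c4=4.
Step 19. [r4c4∈{2}] nothing but 2 survives at r4c4, so r4c4=2.
Step 20. [r2c4∈{6}] r2c4's peers cover all but 6 ⇒ r2c4=6.
Step 21. [r3c1∈{6}] r3c1 is down to just 6 ⇒ r3c1=6.
Step 22. [r5c1∈{1}] only 1 remains possible at r5c1. So r5c1=1.

Answer: 5 6 1 4 2 3 / 4 3 2 6 1 5 / 6 2 4 5 3 1 / 3 1 5 2 6 4 / 1 5 6 3 4 2 / 2 4 3 1 5 6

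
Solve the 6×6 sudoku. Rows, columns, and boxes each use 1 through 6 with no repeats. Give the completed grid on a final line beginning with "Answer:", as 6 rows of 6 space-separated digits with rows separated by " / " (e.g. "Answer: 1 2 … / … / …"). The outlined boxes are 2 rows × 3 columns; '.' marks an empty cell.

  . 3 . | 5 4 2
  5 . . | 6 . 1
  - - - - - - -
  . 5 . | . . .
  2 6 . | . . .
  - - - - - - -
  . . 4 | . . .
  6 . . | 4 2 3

Step 1. [r5c4∈{1}] r5c4 is down to just 1 ⇒ r5c4=1.
Step 2. [r4c4∈{3}] r4c4 is down to just 3 ⇒ r4c4=3.
Step 3. [r4c3∈{1}] only 1 remains possible at r4c3. So r4c3=1.
Step 4. [r3c1∈{3,4}] across col 1, 4 lands solely at r3c1, so r3c1=4.
Step 5. [r4c5∈{5}] r4c5's peers cover all but 5. So r4c5=5.
Step 6. [r5c5∈{6}] only 6 remains possible at r5c5. So r5c5=6.
Step 7. [r2c2∈{2,4}] 4 has one home in row 2: r2c2, so r2c2=4.
Step 8. [r6c3∈{5}] r6c3 is down to just 5. So r6c3=5.
Step 9. [r5c1∈{3}] nothing but 3 survives at r5c1 ⇒ r5c1=3.
Step 10. [r1c1∈{1}] nothing but 1 survives at r1c1, so r1c1=1.
Step 11. [r6c2∈{1}] r6c2 is down to just 1, so r6c2=1.
Step 12. [r3c4∈{2}] r3c4 is down to just 2 ⇒ r3c4=2.
Step 13. [r4c6∈{4}] r4c6 has the single candidate 4, so r4c6=4.
Step 14. [r3c3∈{3}] r3c3 is down to just 3 ⇒ r3c3=3.
Step 15. [r3c6∈{6}] r3c6's peers cover all but 6 ⇒ r3c6=6.
Step 16. [r2c5∈{3}] nothing but 3 survives at r2c5. So r2c5=3.
Step 17. [r2c3∈{2}] r2c3's peers cover all but 2, so r2c3=2.
Step 18. [r5c2∈{2}] r5c2 is down to just 2. So r5c2=2.
Step 19. [r3c5∈{1}] r3c5 is down to just 1. So r3c5=1.
Step 20. [r5c6∈{5}] r5c6's peers cover all but 5. So r5c6=5.
Step 21. [r1c3∈{6}] nothing but 6 survives at r1c3. So r1c3=6.

Answer: 1 3 6 5 4 2 / 5 4 2 6 3 1 / 4 5 3 2 1 6 / 2 6 1 3 5 4 / 3 2 4 1 6 5 / 6 1 5 4 2 3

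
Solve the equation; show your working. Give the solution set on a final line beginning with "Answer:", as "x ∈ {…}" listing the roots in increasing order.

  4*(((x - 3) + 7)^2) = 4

Step 1. [4*(((x - 3) + 7)^2) = 4] 4 out front; divide by 4 ⇒ div: ((x - 3) + 7)^2 = 1.
Step 2. [((x - 3) + 7)^2 = 1] LHS squared, RHS 1 ≥ 0: apply √ (±). So sqrt: (x - 3) + 7 = 1 or -1.
Step 3. [(x - 3) + 7 = 1 or -1] the outer +7 inverts by subtracting 7 ⇒ sub: x - 3 = -6 or -8.
Step 4. [x - 3 = -6 or -8] add 3: x sits inside (… - 3) ⇒ sub: x = -3 or -5.

Answer: x ∈ {-5, -3}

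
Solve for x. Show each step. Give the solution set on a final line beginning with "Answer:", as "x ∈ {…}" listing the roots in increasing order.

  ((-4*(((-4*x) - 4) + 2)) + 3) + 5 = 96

Step 1. [((-4*(((-4*x) - 4) + 2)) + 3) + 5 = 96] +5 is outermost — subtract 5 both sides ⇒ sub: (-4*(((-4*x) - 4) + 2)) + 3 = 91.
Step 2. [(-4*(((-4*x) - 4) + 2)) + 3 = 91] peel the +3: subtract 3 from each side. So sub: -4*(((-4*x) - 4) + 2) = 88.
Step 3. [-4*(((-4*x) - 4) + 2) = 88] leading coefficient -4: divide by -4. So div: ((-4*x) - 4) + 2 = -22.
Step 4. [((-4*x) - 4) + 2 = -22] peel the +2: subtract 2 from each side, so sub: (-4*x) - 4 = -24.
Step 5. [(-4*x) - 4 = -24] add 4: x sits inside (… - 4) ⇒ sub: -4*x = -20.
Step 6. [-4*x = -20] leading coefficient -4: divide by -4, so div: x = 5.

Answer: x ∈ {5}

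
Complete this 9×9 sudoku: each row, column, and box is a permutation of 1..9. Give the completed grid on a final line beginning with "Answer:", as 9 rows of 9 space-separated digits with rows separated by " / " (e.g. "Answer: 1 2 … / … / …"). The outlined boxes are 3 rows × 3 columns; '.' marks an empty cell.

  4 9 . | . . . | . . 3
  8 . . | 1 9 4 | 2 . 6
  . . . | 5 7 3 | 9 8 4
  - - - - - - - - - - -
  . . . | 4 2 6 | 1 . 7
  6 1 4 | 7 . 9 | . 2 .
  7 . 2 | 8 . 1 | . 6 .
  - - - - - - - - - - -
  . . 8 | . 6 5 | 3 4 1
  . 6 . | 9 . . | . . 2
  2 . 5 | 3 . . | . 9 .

Step 1. [r9c9∈{8}] nothing but 8 survives at r9c9 ⇒ r9c9=8.
Step 2. [r4c1∈{3,5,9}] 5 has one home in col 1: r4c1. So r4c1=5.
Step 3. [r5c9∈{5}] r5c9 is down to just 5. So r5c9=5.
Step 4. [r6c2∈{3}] r6c2 has the single candidate 3. So r6c2=3.
Step 5. [r9c6∈{7}] only 7 remains possible at r9c6. So r9c6=7.
Step 6. [r3c1∈{1}] only 1 remains possible at r3c1 ⇒ r3c1=1.
Step 7. [r8c3∈{1,3,7}] in col 3, 1 fits only at r8c3 ⇒ r8c3=1.
Step 8. [r8c5∈{4,8}] in row 8, 4 fits only at r8c5 ⇒ r8c5=4.
Step 9. [r2c2∈{5,7}] in col 2, 5 fits only at r2c2 ⇒ r2c2=5.
Step 10. [r2c8∈{7}] r2c8's peers cover all but 7. So r2c8=7.
Step 11. [r1c6∈{2,8}] r1c6 is the only open cell in col 6 admitting 2. So r1c6=2.
Step 12. [r8c8∈{5}] only 5 remains possible at r8c8 ⇒ r8c8=5.
Step 13. [r1c3∈{6,7}] in row 1, 7 fits only at r1c3. So r1c3=7.
Step 14. [r8c6∈{8}] only 8 remains possible at r8c6 ⇒ r8c6=8.
Step 15. [r1c4∈{6}] only 6 remains possible at r1c4. So r1c4=6.
Step 16. [r6c5∈{5}] r6c5's peers cover all but 5. So r6c5=5.
Step 17. [r4c3∈{9}] r4c3's peers cover all but 9 ⇒ r4c3=9.
Step 18. [r9c7∈{6}] only 6 remains possible at r9c7. So r9c7=6.
Step 19. [r8c1∈{3}] r8c1 has the single candidate 3 ⇒ r8c1=3.
Step 20. [r5c7∈{8}] r5c7 has the single candidate 8, so r5c7=8.
Step 21. [r3c2∈{2}] r3c2's peers cover all but 2, so r3c2=2.
Step 22. [r3c3∈{6}] only 6 remains possible at r3c3, so r3c3=6.
Step 23. [r8c7∈{7}] nothing but 7 survives at r8c7 ⇒ r8c7=7.
Step 24. [r4c8∈{3}] r4c8's peers cover all but 3 ⇒ r4c8=3.
Step 25. [r4c2∈{8}] r4c2 is down to just 8 ⇒ r4c2=8.
Step 26. [r1c7∈{5}] r1c7 is down to just 5. So r1c7=5.
Step 27. [r9c5∈{1}] r9c5's peers cover all but 1, so r9c5=1.
Step 28. [r6c7∈{4}] only 4 remains possible at r6c7. So r6c7=4.
Step 29. [r5c5∈{3}] r5c5 has the single candidate 3. So r5c5=3.
Step 30. [r9c2∈{4}] r9c2's peers cover all but 4, so r9c2=4.
Step 31. [r7c4∈{2}] r7c4's peers cover all but 2, so r7c4=2.
Step 32. [r7c2∈{7}] r7c2's peers cover all but 7 ⇒ r7c2=7.
Step 33. [r2c3∈{3}] nothing but 3 survives at r2c3. So r2c3=3.
Step 34. [r7c1∈{9}] r7c1 has the single candidate 9. So r7c1=9.
Step 35. [r1c5∈{8}] r1c5's peers cover all but 8 ⇒ r1c5=8.
Step 36. [r1c8∈{1}] r1c8 is down to just 1, so r1c8=1.
Step 37. [r6c9∈{9}] r6c9's peers cover all but 9. So r6c9=9.

Answer: 4 9 7 6 8 2 5 1 3 / 8 5 3 1 9 4 2 7 6 / 1 2 6 5 7 3 9 8 4 / 5 8 9 4 2 6 1 3 7 / 6 1 4 7 3 9 8 2 5 / 7 3 2 8 5 1 4 6 9 / 9 7 8 2 6 5 3 4 1 / 3 6 1 9 4 8 7 5 2 / 2 4 5 3 1 7 6 9 8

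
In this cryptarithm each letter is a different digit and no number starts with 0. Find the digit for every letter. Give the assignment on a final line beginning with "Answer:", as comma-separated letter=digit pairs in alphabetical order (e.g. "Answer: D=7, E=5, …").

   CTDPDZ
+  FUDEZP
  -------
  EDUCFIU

Step 1. [col 1: Z + P ≡ U (mod 10)] several values work for P in column 1 (Z + P ≡ U (mod 10), carry-in 0); try P=7 ⇒ P=7.
Step 2. [col 1: Z + P ≡ U (mod 10)] several values work for U in column 1 (Z + P ≡ U (mod 10), carry-in 0); try U=3. So U=3.
Step 3. [E] E is the leading digit of a 7-digit sum of two 6-digit numbers; the final carry is exactly 1. So E=1.
Step 4. [col 1: Z + P ≡ U (mod 10)] column 1 reads Z+P+carry(0)=U with P=7, U=3; with digits 1,3,7 already taken and all letters distinct, the only value for Z is 6. So Z=6.
Step 5. [col 2: D + Z ≡ I (mod 10)] column 2 (D + Z ≡ I (mod 10), carry-in 1) doesn't pin I yet; pick I=9 and continue ⇒ I=9.
Step 6. [col 2: D + Z ≡ I (mod 10)] from column 2 (Z=6, I=9, carry-in 1, digits 1,3,6,7,9 already taken and all letters distinct): D must equal 2, so D=2.
Step 7. [col 3: P + E ≡ F (mod 10)] in column 3 we have P+E≡F with carry-in 0; given P=7, E=1 and digits 1,2,3,6,7,9 already taken and all letters distinct, that pins F to 8 ⇒ F=8.
Step 8. [col 4: D + D ≡ C (mod 10)] from column 4 (D=2, carry-in 0, digits 1,2,3,6,7,8,9 already taken and all letters distinct): C must equal 4, so C=4.
Step 9. [col 5: T + U ≡ U (mod 10)] column 5 reads T+U+carry(0)=U with U=3; with digits 1,2,3,4,6,7,8,9 already taken and all letters distinct, the only value for T is 0. So T=0.

Answer: C=4, D=2, E=1, F=8, I=9, P=7, T=0, U=3, Z=6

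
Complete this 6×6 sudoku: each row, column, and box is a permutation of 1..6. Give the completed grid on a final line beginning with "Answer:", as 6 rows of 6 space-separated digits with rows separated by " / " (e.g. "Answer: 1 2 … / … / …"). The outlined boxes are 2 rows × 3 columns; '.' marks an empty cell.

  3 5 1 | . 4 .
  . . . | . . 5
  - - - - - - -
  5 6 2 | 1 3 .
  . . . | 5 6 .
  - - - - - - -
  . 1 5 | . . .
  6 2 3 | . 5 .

Step 1. [r5c6∈{2,3,4,6}] 3 has one home in col 6: r5c6. So r5c6=3.
Step 2. [r4c3∈{4}] nothing but 4 survives at r4c3 ⇒ r4c3=4.
Step 3. [r5c4∈{2,4,6}] row 5 places 6 nowhere but r5c4, so r5c4=6.
Step 4. [r2c1∈{2,4}] col 1 places 2 nowhere but r2c1 ⇒ r2c1=2.
Step 5. [r6c4∈{4}] r6c4 is down to just 4, so r6c4=4.
Step 6. [r1c4∈{2}] only 2 remains possible at r1c4. So r1c4=2.
Step 7. [r2c2∈{4}] nothing but 4 survives at r2c2, so r2c2=4.
Step 8. [r6c6∈{1}] only 1 remains possible at r6c6, so r6c6=1.
Step 9. [r4c6∈{2}] nothing but 2 survives at r4c6, so r4c6=2.
Step 10. [r1c6∈{6}] r1c6 has the single candidate 6 ⇒ r1c6=6.
Step 11. [r4c1∈{1}] nothing but 1 survives at r4c1 ⇒ r4c1=1.
Step 12. [r3c6∈{4}] r3c6 has the single candidate 4 ⇒ r3c6=4.
Step 13. [r2c3∈{6}] nothing but 6 survives at r2c3 ⇒ r2c3=6.
Step 14. [r5c5∈{2}] only 2 remains possible at r5c5. So r5c5=2.
Step 15. [r4c2∈{3}] r4c2 has the single candidate 3, so r4c2=3.
Step 16. [r2c4∈{3}] nothing but 3 survives at r2c4. So r2c4=3.
Step 17. [r2c5∈{1}] nothing but 1 survives at r2c5. So r2c5=1.
Step 18. [r5c1∈{4}] r5c1 is down to just 4, so r5c1=4.

Answer: 3 5 1 2 4 6 / 2 4 6 3 1 5 / 5 6 2 1 3 4 / 1 3 4 5 6 2 / 4 1 5 6 2 3 / 6 2 3 4 5 1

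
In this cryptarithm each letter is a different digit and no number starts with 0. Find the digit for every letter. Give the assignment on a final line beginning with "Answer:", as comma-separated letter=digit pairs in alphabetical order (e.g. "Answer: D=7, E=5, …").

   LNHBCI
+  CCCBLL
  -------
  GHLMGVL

Step 1. [G] the sum has 7 digits but both addends have 6; that extra leading digit G is the final carry, namely 1. So G=1.
Step 2. [col 1: I + L ≡ L (mod 10)] column 1 reads I+L+carry(0)=L with nothing yet; with digits 1 already taken and all letters distinct, the only value for I is 0, so I=0.
Step 3. [col 1: I + L ≡ L (mod 10)] several values work for L in column 1 (I + L ≡ L (mod 10), carry-in 0); try L=6 ⇒ L=6.
Step 4. [col 2: C + L ≡ V (mod 10)] C=7 is one option consistent with column 2 (C + L ≡ V (mod 10), carry-in 0) — take it ⇒ C=7.
Step 5. [col 2: C + L ≡ V (mod 10)] from column 2 (C=7, L=6, carry-in 0, digits 0,1,6,7 already taken and all letters distinct): V must equal 3. So V=3.
Step 6. [col 3: B + B ≡ G (mod 10)] column 3: given G=1, carry-in 1, and digits 0,1,3,6,7 already taken and all letters distinct, B+B≡G (mod 10) forces B=5, so B=5.
Step 7. [col 4: H + C ≡ M (mod 10)] column 4: given C=7, carry-in 1, and digits 0,1,3,5,6,7 already taken and all letters distinct, H+C≡M (mod 10) forces H=4. So H=4.
Step 8. [col 4: H + C ≡ M (mod 10)] in column 4 we have H+C≡M with carry-in 1; given H=4, C=7 and digits 0,1,3,4,5,6,7 already taken and all letters distinct, that pins M to 2. So M=2.
Step 9. [col 5: N + C ≡ L (mod 10)] column 5: given C=7, L=6, carry-in 1, and digits 0,1,2,3,4,5,6,7 already taken and all letters distinct, N+C≡L (mod 10) forces N=8. So N=8.

Answer: B=5, C=7, G=1, H=4, I=0, L=6, M=2, N=8, V=3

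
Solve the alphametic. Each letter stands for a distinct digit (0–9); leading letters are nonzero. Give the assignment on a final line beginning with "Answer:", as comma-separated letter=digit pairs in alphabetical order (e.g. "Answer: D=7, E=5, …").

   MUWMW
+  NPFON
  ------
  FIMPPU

Step 1. [F] the sum has 6 digits but both addends have 5; that extra leading digit F is the final carry, namely 1 ⇒ F=1.
Step 2. [col 1: W + N ≡ U (mod 10)] column 1 (W + N ≡ U (mod 10), carry-in 0) doesn't pin U yet; pick U=4 and continue. So U=4.
Step 3. [col 1: W + N ≡ U (mod 10)] column 1 (W + N ≡ U (mod 10), carry-in 0) doesn't pin W yet; pick W=8 and continue, so W=8.
Step 4. [col 1: W + N ≡ U (mod 10)] in column 1 we have W+N≡U with carry-in 0; given W=8, U=4 and digits 1,4,8 already taken and all letters distinct, that pins N to 6 ⇒ N=6.
Step 5. [col 2: M + O ≡ P (mod 10)] several values work for P in column 2 (M + O ≡ P (mod 10), carry-in 1); try P=9. So P=9.
Step 6. [col 2: M + O ≡ P (mod 10)] no forcing yet in column 2 (carry-in 1); O=5 is free and consistent — try it, so O=5.
Step 7. [col 2: M + O ≡ P (mod 10)] column 2 reads M+O+carry(1)=P with O=5, P=9; with digits 1,4,5,6,8,9 already taken and all letters distinct, the only value for M is 3 ⇒ M=3.
Step 8. [col 5: M + N ≡ I (mod 10)] column 5 reads M+N+carry(1)=I with M=3, N=6; with digits 1,3,4,5,6,8,9 already taken and all letters distinct, the only value for I is 0 ⇒ I=0.

Answer: F=1, I=0, M=3, N=6, O=5, P=9, U=4, W=8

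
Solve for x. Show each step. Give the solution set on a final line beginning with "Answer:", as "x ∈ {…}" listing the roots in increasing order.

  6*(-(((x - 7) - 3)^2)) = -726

Step 1. [6*(-(((x - 7) - 3)^2)) = -726] LHS = 6·(…); ÷6 both sides, so div: -(((x - 7) - 3)^2) = -121.
Step 2. [-(((x - 7) - 3)^2) = -121] flip signs both sides ⇒ neg: ((x - 7) - 3)^2 = 121.
Step 3. [((x - 7) - 3)^2 = 121] 121 ≥ 0, LHS is (·)² — take ±√. So sqrt: (x - 7) - 3 = 11 or -11.
Step 4. [(x - 7) - 3 = 11 or -11] 3 comes off first (add 3). So sub: x - 7 = 14 or -8.
Step 5. [x - 7 = 14 or -8] -7 is outermost — add 7 both sides. So sub: x = 21 or -1.

Answer: x ∈ {-1, 21}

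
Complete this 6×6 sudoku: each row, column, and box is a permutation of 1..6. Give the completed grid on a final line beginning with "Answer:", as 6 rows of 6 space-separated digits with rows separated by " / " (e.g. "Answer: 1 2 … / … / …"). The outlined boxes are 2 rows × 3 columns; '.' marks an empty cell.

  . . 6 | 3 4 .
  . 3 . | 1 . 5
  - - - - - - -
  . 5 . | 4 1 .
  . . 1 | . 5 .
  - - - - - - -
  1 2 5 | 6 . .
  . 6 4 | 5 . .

Step 1. [r1c6∈{2}] nothing but 2 survives at r1c6, so r1c6=2.
Step 2. [r3c3∈{2,3}] r3c3 is the only open cell in col 3 admitting 3, so r3c3=3.
Step 3. [r3c1∈{2,6}] row 3 places 2 nowhere but r3c1, so r3c1=2.
Step 4. [r4c6∈{3,6}] in row 4, 3 fits only at r4c6 ⇒ r4c6=3.
Step 5. [r6c5∈{2,3}] r6c5 is the only open cell in row 6 admitting 2. So r6c5=2.
Step 6. [r4c1∈{4,6}] in row 4, 6 fits only at r4c1, so r4c1=6.
Step 7. [r4c4∈{2}] nothing but 2 survives at r4c4, so r4c4=2.
Step 8. [r5c5∈{3}] nothing but 3 survives at r5c5. So r5c5=3.
Step 9. [r2c1∈{4}] r2c1 is down to just 4, so r2c1=4.
Step 10. [r6c6∈{1}] r6c6 is down to just 1 ⇒ r6c6=1.
Step 11. [r2c3∈{2}] only 2 remains possible at r2c3 ⇒ r2c3=2.
Step 12. [r6c1∈{3}] nothing but 3 survives at r6c1, so r6c1=3.
Step 13. [r3c6∈{6}] nothing but 6 survives at r3c6, so r3c6=6.
Step 14. [r1c2∈{1}] r1c2 is down to just 1 ⇒ r1c2=1.
Step 15. [r2c5∈{6}] nothing but 6 survives at r2c5. So r2c5=6.
Step 16. [r4c2∈{4}] only 4 remains possible at r4c2 ⇒ r4c2=4.
Step 17. [r5c6∈{4}] only 4 remains possible at r5c6 ⇒ r5c6=4.
Step 18. [r1c1∈{5}] nothing but 5 survives at r1c1, so r1c1=5.

Answer: 5 1 6 3 4 2 / 4 3 2 1 6 5 / 2 5 3 4 1 6 / 6 4 1 2 5 3 / 1 2 5 6 3 4 / 3 6 4 5 2 1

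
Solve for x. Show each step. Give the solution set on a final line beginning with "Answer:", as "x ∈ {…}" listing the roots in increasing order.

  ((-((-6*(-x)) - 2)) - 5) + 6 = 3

Step 1. [((-((-6*(-x)) - 2)) - 5) + 6 = 3] subtract 6: x sits inside (… + 6), so sub: (-((-6*(-x)) - 2)) - 5 = -3.
Step 2. [(-((-6*(-x)) - 2)) - 5 = -3] -5 is outermost — add 5 both sides ⇒ sub: -((-6*(-x)) - 2) = 2.
Step 3. [-((-6*(-x)) - 2) = 2] leading − — multiply by −1, so neg: (-6*(-x)) - 2 = -2.
Step 4. [(-6*(-x)) - 2 = -2] -2 is outermost — add 2 both sides ⇒ sub: -6*(-x) = 0.
Step 5. [-6*(-x) = 0] LHS = -6·(…); ÷-6 both sides ⇒ div: -x = 0.
Step 6. [-x = 0] leading − — multiply by −1, so neg: x = 0.

Answer: x ∈ {0}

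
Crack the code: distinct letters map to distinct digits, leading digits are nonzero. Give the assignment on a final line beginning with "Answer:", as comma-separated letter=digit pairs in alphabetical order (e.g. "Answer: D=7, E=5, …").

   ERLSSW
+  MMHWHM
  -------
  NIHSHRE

Step 1. [col 1: W + M ≡ E (mod 10)] no forcing yet in column 1 (carry-in 0); M=4 is free and consistent — try it. So M=4.
Step 2. [col 1: W + M ≡ E (mod 10)] E=6 is one option consistent with column 1 (W + M ≡ E (mod 10), carry-in 0) — take it. So E=6.
Step 3. [col 1: W + M ≡ E (mod 10)] column 1 reads W+M+carry(0)=E with M=4, E=6; with digits 4,6 already taken and all letters distinct, the only value for W is 2, so W=2.
Step 4. [col 2: S + H ≡ R (mod 10)] column 2 (S + H ≡ R (mod 10), carry-in 0) doesn't pin R yet; pick R=3 and continue. So R=3.
Step 5. [col 2: S + H ≡ R (mod 10)] several values work for H in column 2 (S + H ≡ R (mod 10), carry-in 0); try H=8 ⇒ H=8.
Step 6. [col 2: S + H ≡ R (mod 10)] in column 2 we have S+H≡R with carry-in 0; given H=8, R=3 and digits 2,3,4,6,8 already taken and all letters distinct, that pins S to 5, so S=5.
Step 7. [col 4: L + H ≡ S (mod 10)] column 4 reads L+H+carry(0)=S with H=8, S=5; with digits 2,3,4,5,6,8 already taken and all letters distinct, the only value for L is 7, so L=7.
Step 8. [col 6: E + M ≡ I (mod 10)] from column 6 (E=6, M=4, carry-in 0, digits 2,3,4,5,6,7,8 already taken and all letters distinct): I must equal 0, so I=0.
Step 9. [col 7: carry → N] column 7: given nothing yet, carry-in 1, and digits 0,2,3,4,5,6,7,8 already taken and all letters distinct, ·+·≡N (mod 10) forces N=1. So N=1.

Answer: E=6, H=8, I=0, L=7, M=4, N=1, R=3, S=5, W=2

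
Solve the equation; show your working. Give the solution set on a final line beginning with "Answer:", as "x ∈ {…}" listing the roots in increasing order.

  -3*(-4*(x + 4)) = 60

Step 1. [-3*(-4*(x + 4)) = 60] divide by the outer -3 ⇒ div: -4*(x + 4) = -20.
Step 2. [-4*(x + 4) = -20] -4 out front; divide by -4, so div: x + 4 = 5.
Step 3. [x + 4 = 5] the outer +4 inverts by subtracting 4, so sub: x = 1.

Answer: x ∈ {1}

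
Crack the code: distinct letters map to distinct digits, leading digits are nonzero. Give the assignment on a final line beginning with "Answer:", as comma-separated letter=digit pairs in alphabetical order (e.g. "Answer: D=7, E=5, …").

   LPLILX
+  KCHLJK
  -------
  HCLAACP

Step 1. [col 1: X + K ≡ P (mod 10)] no forcing yet in column 1 (carry-in 0); P=2 is free and consistent — try it ⇒ P=2.
Step 2. [col 1: X + K ≡ P (mod 10)] K=8 is one option consistent with column 1 (X + K ≡ P (mod 10), carry-in 0) — take it ⇒ K=8.
Step 3. [H] adding two 6-digit numbers gives at most 6+1 digits, and here it does — H is that final carry and must be 1 ⇒ H=1.
Step 4. [col 1: X + K ≡ P (mod 10)] from column 1 (K=8, P=2, carry-in 0, digits 1,2,8 already taken and all letters distinct): X must equal 4, so X=4.
Step 5. [col 2: L + J ≡ C (mod 10)] several values work for C in column 2 (L + J ≡ C (mod 10), carry-in 1); try C=3, so C=3.
Step 6. [col 2: L + J ≡ C (mod 10)] several values work for J in column 2 (L + J ≡ C (mod 10), carry-in 1); try J=7, so J=7.
Step 7. [col 2: L + J ≡ C (mod 10)] in column 2 we have L+J≡C with carry-in 1; given J=7, C=3 and digits 1,2,3,4,7,8 already taken and all letters distinct, that pins L to 5, so L=5.
Step 8. [col 3: I + L ≡ A (mod 10)] column 3 reads I+L+carry(1)=A with L=5; with digits 1,2,3,4,5,7,8 already taken and all letters distinct, the only value for A is 6. So A=6.
Step 9. [col 3: I + L ≡ A (mod 10)] column 3: given L=5, A=6, carry-in 1, and digits 1,2,3,4,5,6,7,8 already taken and all letters distinct, I+L≡A (mod 10) forces I=0. So I=0.

Answer: A=6, C=3, H=1, I=0, J=7, K=8, L=5, P=2, X=4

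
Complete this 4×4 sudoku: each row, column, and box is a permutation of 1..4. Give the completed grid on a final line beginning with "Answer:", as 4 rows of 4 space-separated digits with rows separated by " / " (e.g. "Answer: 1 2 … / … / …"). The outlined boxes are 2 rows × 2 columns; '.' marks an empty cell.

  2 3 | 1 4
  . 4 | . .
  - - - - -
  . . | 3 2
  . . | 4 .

Step 1. [r3c2∈{1}] only 1 remains possible at r3c2, so r3c2=1.
Step 2. [r2c3∈{2}] nothing but 2 survives at r2c3, so r2c3=2.
Step 3. [r2c4∈{3}] r2c4's peers cover all but 3 ⇒ r2c4=3.
Step 4. [r4c4∈{1}] r4c4 is down to just 1, so r4c4=1.
Step 5. [r4c1∈{3}] r4c1's peers cover all but 3, so r4c1=3.
Step 6. [r2c1∈{1}] only 1 remains possible at r2c1 ⇒ r2c1=1.
Step 7. [r3c1∈{4}] r3c1 is down to just 4 ⇒ r3c1=4.
Step 8. [r4c2∈{2}] r4c2 is down to just 2. So r4c2=2.

Answer: 2 3 1 4 / 1 4 2 3 / 4 1 3 2 / 3 2 4 1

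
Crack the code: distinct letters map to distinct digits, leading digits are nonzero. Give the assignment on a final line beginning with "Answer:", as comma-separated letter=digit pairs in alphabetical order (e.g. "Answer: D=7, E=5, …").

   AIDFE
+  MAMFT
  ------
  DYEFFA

Step 1. [col 1: E + T ≡ A (mod 10)] column 1 (E + T ≡ A (mod 10), carry-in 0) doesn't pin T yet; pick T=8 and continue, so T=8.
Step 2. [col 1: E + T ≡ A (mod 10)] no forcing yet in column 1 (carry-in 0); E=5 is free and consistent — try it, so E=5.
Step 3. [col 1: E + T ≡ A (mod 10)] from column 1 (E=5, T=8, carry-in 0, digits 5,8 already taken and all letters distinct): A must equal 3. So A=3.
Step 4. [col 2: F + F ≡ F (mod 10)] column 2: given nothing yet, carry-in 1, and digits 3,5,8 already taken and all letters distinct, F+F≡F (mod 10) forces F=9. So F=9.
Step 5. [col 3: D + M ≡ F (mod 10)] several values work for M in column 3 (D + M ≡ F (mod 10), carry-in 1); try M=7, so M=7.
Step 6. [col 3: D + M ≡ F (mod 10)] from column 3 (M=7, F=9, carry-in 1, digits 3,5,7,8,9 already taken and all letters distinct): D must equal 1. So D=1.
Step 7. [col 4: I + A ≡ E (mod 10)] from column 4 (A=3, E=5, carry-in 0, digits 1,3,5,7,8,9 already taken and all letters distinct): I must equal 2 ⇒ I=2.
Step 8. [col 5: A + M ≡ Y (mod 10)] column 5: given A=3, M=7, carry-in 0, and digits 1,2,3,5,7,8,9 already taken and all letters distinct, A+M≡Y (mod 10) forces Y=0 ⇒ Y=0.

Answer: A=3, D=1, E=5, F=9, I=2, M=7, T=8, Y=0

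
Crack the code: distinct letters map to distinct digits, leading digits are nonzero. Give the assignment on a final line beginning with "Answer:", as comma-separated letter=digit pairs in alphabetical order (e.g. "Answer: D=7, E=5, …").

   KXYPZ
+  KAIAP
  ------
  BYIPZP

Step 1. [B] adding two 5-digit numbers gives at most 5+1 digits, and here it does — B is that final carry and must be 1. So B=1.
Step 2. [col 1: Z + P ≡ P (mod 10)] in column 1 we have Z+P≡P with carry-in 0; given nothing yet and digits 1 already taken and all letters distinct, that pins Z to 0 ⇒ Z=0.
Step 3. [col 1: Z + P ≡ P (mod 10)] P=6 is one option consistent with column 1 (Z + P ≡ P (mod 10), carry-in 0) — take it. So P=6.
Step 4. [col 2: P + A ≡ Z (mod 10)] column 2: given P=6, Z=0, carry-in 0, and digits 0,1,6 already taken and all letters distinct, P+A≡Z (mod 10) forces A=4 ⇒ A=4.
Step 5. [col 3: Y + I ≡ P (mod 10)] I=7 is one option consistent with column 3 (Y + I ≡ P (mod 10), carry-in 1) — take it ⇒ I=7.
Step 6. [col 3: Y + I ≡ P (mod 10)] column 3: given I=7, P=6, carry-in 1, and digits 0,1,4,6,7 already taken and all letters distinct, Y+I≡P (mod 10) forces Y=8, so Y=8.
Step 7. [col 4: X + A ≡ I (mod 10)] column 4 reads X+A+carry(1)=I with A=4, I=7; with digits 0,1,4,6,7,8 already taken and all letters distinct, the only value for X is 2, so X=2.
Step 8. [col 5: K + K ≡ Y (mod 10)] from column 5 (Y=8, carry-in 0, digits 0,1,2,4,6,7,8 already taken and all letters distinct): K must equal 9 ⇒ K=9.

Answer: A=4, B=1, I=7, K=9, P=6, X=2, Y=8, Z=0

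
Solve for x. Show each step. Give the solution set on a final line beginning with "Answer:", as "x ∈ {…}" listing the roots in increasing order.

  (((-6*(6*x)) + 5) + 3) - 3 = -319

Step 1. [(((-6*(6*x)) + 5) + 3) - 3 = -319] add 3: x sits inside (… - 3) ⇒ sub: ((-6*(6*x)) + 5) + 3 = -316.
Step 2. [((-6*(6*x)) + 5) + 3 = -316] +3 is outermost — subtract 3 both sides ⇒ sub: (-6*(6*x)) + 5 = -319.
Step 3. [(-6*(6*x)) + 5 = -319] +5 is outermost — subtract 5 both sides. So sub: -6*(6*x) = -324.
Step 4. [-6*(6*x) = -324] -6·(inner) — divide through by -6 ⇒ div: 6*x = 54.
Step 5. [6*x = 54] 6·(inner) — divide through by 6, so div: x = 9.

Answer: x ∈ {9}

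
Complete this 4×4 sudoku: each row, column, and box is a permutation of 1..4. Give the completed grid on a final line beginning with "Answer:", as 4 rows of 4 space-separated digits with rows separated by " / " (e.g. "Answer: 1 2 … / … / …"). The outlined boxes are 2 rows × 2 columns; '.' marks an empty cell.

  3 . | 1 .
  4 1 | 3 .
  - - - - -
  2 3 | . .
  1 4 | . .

Step 1. [r2c4∈{2}] r2c4's peers cover all but 2 ⇒ r2c4=2.
Step 2. [r1c4∈{4}] nothing but 4 survives at r1c4. So r1c4=4.
Step 3. [r4c4∈{3}] nothing but 3 survives at r4c4. So r4c4=3.
Step 4. [r3c3∈{4}] r3c3 is down to just 4, so r3c3=4.
Step 5. [r4c3∈{2}] only 2 remains possible at r4c3, so r4c3=2.
Step 6. [r3c4∈{1}] r3c4's peers cover all but 1, so r3c4=1.
Step 7. [r1c2∈{2}] only 2 remains possible at r1c2. So r1c2=2.

Answer: 3 2 1 4 / 4 1 3 2 / 2 3 4 1 / 1 4 2 3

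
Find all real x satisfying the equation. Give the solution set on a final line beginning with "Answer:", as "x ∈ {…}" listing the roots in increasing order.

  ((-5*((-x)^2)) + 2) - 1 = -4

Step 1. [((-5*((-x)^2)) + 2) - 1 = -4] the outer -1 inverts by adding 1. So sub: (-5*((-x)^2)) + 2 = -3.
Step 2. [(-5*((-x)^2)) + 2 = -3] +2 is outermost — subtract 2 both sides. So sub: -5*((-x)^2) = -5.
Step 3. [-5*((-x)^2) = -5] -5·(inner) — divide through by -5. So div: (-x)^2 = 1.
Step 4. [(-x)^2 = 1] LHS squared, RHS 1 ≥ 0: apply √ (±). So sqrt: -x = 1 or -1.
Step 5. [-x = 1 or -1] flip signs both sides, so neg: x = -1 or 1.

Answer: x ∈ {-1, 1}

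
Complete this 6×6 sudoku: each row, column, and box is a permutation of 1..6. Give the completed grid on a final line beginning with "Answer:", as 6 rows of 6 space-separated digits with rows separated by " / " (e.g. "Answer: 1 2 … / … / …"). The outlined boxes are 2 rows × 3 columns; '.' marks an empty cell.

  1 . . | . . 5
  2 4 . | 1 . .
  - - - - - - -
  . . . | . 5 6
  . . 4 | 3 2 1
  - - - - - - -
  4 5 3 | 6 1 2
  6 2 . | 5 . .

Step 1. [r1c3∈{6}] r1c3 has the single candidate 6, so r1c3=6.
Step 2. [r2c6∈{3}] r2c6 has the single candidate 3, so r2c6=3.
Step 3. [r1c5∈{4}] r1c5 is down to just 4. So r1c5=4.
Step 4. [r3c2∈{1,3}] 1 has one home in col 2: r3c2 ⇒ r3c2=1.
Step 5. [r2c3∈{5}] r2c3 is down to just 5, so r2c3=5.
Step 6. [r4c1∈{5}] only 5 remains possible at r4c1. So r4c1=5.
Step 7. [r3c1∈{3}] nothing but 3 survives at r3c1. So r3c1=3.
Step 8. [r4c2∈{6}] r4c2's peers cover all but 6. So r4c2=6.
Step 9. [r6c6∈{4}] only 4 remains possible at r6c6. So r6c6=4.
Step 10. [r2c5∈{6}] r2c5 is down to just 6 ⇒ r2c5=6.
Step 11. [r1c4∈{2}] only 2 remains possible at r1c4 ⇒ r1c4=2.
Step 12. [r6c5∈{3}] r6c5 is down to just 3. So r6c5=3.
Step 13. [r1c2∈{3}] r1c2 has the single candidate 3 ⇒ r1c2=3.
Step 14. [r3c4∈{4}] r3c4 has the single candidate 4. So r3c4=4.
Step 15. [r3c3∈{2}] r3c3 has the single candidate 2. So r3c3=2.
Step 16. [r6c3∈{1}] only 1 remains possible at r6c3. So r6c3=1.

Answer: 1 3 6 2 4 5 / 2 4 5 1 6 3 / 3 1 2 4 5 6 / 5 6 4 3 2 1 / 4 5 3 6 1 2 / 6 2 1 5 3 4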